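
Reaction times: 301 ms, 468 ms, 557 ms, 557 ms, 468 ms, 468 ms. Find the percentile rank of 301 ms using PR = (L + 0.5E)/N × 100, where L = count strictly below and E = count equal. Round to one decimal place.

N = 6.
Strictly below 301: 0. Equal to 301: 1.
PR = (0 + 0.5·1)/6 × 100 = 8.3

8.3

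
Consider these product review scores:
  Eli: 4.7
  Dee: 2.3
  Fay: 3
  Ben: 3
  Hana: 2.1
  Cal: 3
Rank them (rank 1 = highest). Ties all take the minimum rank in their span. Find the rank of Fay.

Sorted (descending): 4.7, 3, 3, 3, 2.3, 2.1
The 3 values of 3 occupy positions 2–4 → each gets rank 2.
Fay has value 3 → rank 2.

2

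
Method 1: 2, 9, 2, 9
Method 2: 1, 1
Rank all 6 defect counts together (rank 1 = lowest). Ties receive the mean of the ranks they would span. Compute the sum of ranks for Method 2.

3

Sorted (ascending): 1, 1, 2, 2, 9, 9
The 2 values of 1 occupy positions 1–2 → average rank (1+2)/2 = 1.5.
The 2 values of 2 occupy positions 3–4 → average rank (3+4)/2 = 3.5.
The 2 values of 9 occupy positions 5–6 → average rank (5+6)/2 = 5.5.
Method 2 values → pooled ranks: 1→1.5, 1→1.5
Rank sum = 1.5 + 1.5 = 3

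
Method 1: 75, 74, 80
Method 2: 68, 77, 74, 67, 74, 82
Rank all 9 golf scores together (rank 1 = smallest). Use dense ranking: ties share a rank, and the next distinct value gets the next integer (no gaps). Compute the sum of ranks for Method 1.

Sorted (ascending): 67, 68, 74, 74, 74, 75, 77, 80, 82
The 3 values of 74 share dense rank 3.
Remaining distinct values take the next consecutive integers.
Method 1 values → pooled ranks: 75→4, 74→3, 80→6
Rank sum = 4 + 3 + 6 = 13

13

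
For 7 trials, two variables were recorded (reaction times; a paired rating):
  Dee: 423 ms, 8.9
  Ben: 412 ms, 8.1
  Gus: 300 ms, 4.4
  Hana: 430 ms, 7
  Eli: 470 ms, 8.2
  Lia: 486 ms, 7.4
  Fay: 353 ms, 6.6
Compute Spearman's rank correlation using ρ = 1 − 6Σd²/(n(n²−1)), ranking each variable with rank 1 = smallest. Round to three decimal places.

Ranks of variable 1: 4, 3, 1, 5, 6, 7, 2
Ranks of variable 2: 7, 5, 1, 3, 6, 4, 2
d = r₁ − r₂: -3, -2, 0, 2, 0, 3, 0
d²: 9, 4, 0, 4, 0, 9, 0; Σd² = 26
ρ = 1 − 6·26/(7·48) = 1 − 156/336 = 0.536

0.536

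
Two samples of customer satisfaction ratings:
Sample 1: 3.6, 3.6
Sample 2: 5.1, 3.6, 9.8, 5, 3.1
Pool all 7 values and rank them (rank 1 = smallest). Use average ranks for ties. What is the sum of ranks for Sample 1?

6

Sorted (ascending): 3.1, 3.6, 3.6, 3.6, 5, 5.1, 9.8
The 3 values of 3.6 occupy positions 2–4 → average rank 3.
Sample 1 values → pooled ranks: 3.6→3, 3.6→3
Rank sum = 3 + 3 = 6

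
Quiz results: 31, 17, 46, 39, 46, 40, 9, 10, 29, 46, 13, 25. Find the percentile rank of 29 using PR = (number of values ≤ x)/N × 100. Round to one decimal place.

50.0

N = 12.
Strictly below 29: 5. Equal to 29: 1.
PR = 6/12 × 100 = 50.0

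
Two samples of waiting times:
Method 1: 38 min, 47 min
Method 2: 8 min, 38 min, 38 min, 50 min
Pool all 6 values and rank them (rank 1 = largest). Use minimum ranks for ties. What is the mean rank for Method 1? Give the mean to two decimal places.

2.50

Sorted (descending): 50, 47, 38, 38, 38, 8
The 3 values of 38 occupy positions 3–5 → each gets rank 3.
Method 1 values → pooled ranks: 38→3, 47→2
Mean rank = (3 + 2) / 2 = 2.50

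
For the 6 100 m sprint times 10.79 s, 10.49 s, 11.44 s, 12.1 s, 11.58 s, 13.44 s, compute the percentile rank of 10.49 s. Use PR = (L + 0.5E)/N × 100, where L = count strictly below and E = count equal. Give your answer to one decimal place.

N = 6.
Strictly below 10.49: 0. Equal to 10.49: 1.
PR = (0 + 0.5·1)/6 × 100 = 8.3

8.3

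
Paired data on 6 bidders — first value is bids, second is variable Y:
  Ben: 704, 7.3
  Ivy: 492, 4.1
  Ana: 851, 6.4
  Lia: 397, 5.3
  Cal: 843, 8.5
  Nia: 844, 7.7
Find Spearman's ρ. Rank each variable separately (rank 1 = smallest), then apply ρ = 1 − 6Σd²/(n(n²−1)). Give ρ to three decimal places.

0.543

Ranks of variable 1: 3, 2, 6, 1, 4, 5
Ranks of variable 2: 4, 1, 3, 2, 6, 5
d = r₁ − r₂: -1, 1, 3, -1, -2, 0
d²: 1, 1, 9, 1, 4, 0; Σd² = 16
ρ = 1 − 6·16/(6·35) = 1 − 96/210 = 0.543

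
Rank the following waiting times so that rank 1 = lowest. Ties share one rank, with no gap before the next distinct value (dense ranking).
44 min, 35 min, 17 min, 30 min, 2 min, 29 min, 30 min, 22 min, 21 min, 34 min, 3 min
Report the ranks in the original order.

10, 9, 3, 7, 1, 6, 7, 5, 4, 8, 2

Sorted (ascending): 2, 3, 17, 21, 22, 29, 30, 30, 34, 35, 44
The 2 values of 30 share dense rank 7.
Remaining distinct values take the next consecutive integers.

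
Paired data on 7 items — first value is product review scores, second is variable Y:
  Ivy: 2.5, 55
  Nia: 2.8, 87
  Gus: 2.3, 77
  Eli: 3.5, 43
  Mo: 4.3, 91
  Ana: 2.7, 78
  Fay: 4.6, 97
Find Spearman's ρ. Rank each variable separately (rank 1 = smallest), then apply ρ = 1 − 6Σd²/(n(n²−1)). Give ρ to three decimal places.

0.607

Ranks of variable 1: 2, 4, 1, 5, 6, 3, 7
Ranks of variable 2: 2, 5, 3, 1, 6, 4, 7
d = r₁ − r₂: 0, -1, -2, 4, 0, -1, 0
d²: 0, 1, 4, 16, 0, 1, 0; Σd² = 22
ρ = 1 − 6·22/(7·48) = 1 − 132/336 = 0.607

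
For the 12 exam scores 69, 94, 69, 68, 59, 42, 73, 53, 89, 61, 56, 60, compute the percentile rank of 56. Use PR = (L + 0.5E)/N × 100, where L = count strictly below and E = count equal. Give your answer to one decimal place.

N = 12.
Strictly below 56: 2. Equal to 56: 1.
PR = (2 + 0.5·1)/12 × 100 = 20.8

20.8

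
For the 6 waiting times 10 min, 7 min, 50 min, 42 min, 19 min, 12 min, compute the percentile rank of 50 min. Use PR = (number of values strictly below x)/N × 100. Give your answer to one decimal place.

83.3

N = 6.
Strictly below 50: 5. Equal to 50: 1.
PR = 5/6 × 100 = 83.3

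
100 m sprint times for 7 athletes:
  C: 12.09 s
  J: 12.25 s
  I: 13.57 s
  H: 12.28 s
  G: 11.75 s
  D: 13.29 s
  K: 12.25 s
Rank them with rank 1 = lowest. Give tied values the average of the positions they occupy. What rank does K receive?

Sorted (ascending): 11.75, 12.09, 12.25, 12.25, 12.28, 13.29, 13.57
The 2 values of 12.25 occupy positions 3–4 → average rank (3+4)/2 = 3.5.
K has value 12.25 s → rank 3.5.

3.5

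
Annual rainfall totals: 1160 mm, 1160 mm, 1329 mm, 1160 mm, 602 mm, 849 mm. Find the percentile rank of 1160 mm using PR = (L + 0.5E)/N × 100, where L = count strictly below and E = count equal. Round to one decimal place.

N = 6.
Strictly below 1160: 2. Equal to 1160: 3.
PR = (2 + 0.5·3)/6 × 100 = 58.3

58.3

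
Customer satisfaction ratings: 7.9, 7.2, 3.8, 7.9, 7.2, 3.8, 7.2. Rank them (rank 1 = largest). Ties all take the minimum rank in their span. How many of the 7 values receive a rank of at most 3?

5

Sorted (descending): 7.9, 7.9, 7.2, 7.2, 7.2, 3.8, 3.8
The 2 values of 7.9 occupy positions 1–2 → each gets rank 1.
The 3 values of 7.2 occupy positions 3–5 → each gets rank 3.
The 2 values of 3.8 occupy positions 6–7 → each gets rank 6.
Ranks ≤ 3: {1, 1, 3, 3, 3} → 5 values.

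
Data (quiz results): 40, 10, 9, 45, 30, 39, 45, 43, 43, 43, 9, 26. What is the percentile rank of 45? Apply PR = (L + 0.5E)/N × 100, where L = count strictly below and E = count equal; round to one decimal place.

N = 12.
Strictly below 45: 10. Equal to 45: 2.
PR = (10 + 0.5·2)/12 × 100 = 91.7

91.7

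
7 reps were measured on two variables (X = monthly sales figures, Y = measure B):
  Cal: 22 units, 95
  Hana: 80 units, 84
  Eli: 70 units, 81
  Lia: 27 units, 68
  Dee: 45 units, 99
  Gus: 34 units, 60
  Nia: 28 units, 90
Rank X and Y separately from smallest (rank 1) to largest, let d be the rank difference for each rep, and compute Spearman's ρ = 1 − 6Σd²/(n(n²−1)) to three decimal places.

-0.071

Ranks of variable 1: 1, 7, 6, 2, 5, 4, 3
Ranks of variable 2: 6, 4, 3, 2, 7, 1, 5
d = r₁ − r₂: -5, 3, 3, 0, -2, 3, -2
d²: 25, 9, 9, 0, 4, 9, 4; Σd² = 60
ρ = 1 − 6·60/(7·48) = 1 − 360/336 = -0.071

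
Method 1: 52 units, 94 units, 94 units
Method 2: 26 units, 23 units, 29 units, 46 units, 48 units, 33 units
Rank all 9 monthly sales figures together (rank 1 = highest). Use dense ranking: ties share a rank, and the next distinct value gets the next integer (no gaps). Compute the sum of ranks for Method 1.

4

Sorted (descending): 94, 94, 52, 48, 46, 33, 29, 26, 23
The 2 values of 94 share dense rank 1.
Remaining distinct values take the next consecutive integers.
Method 1 values → pooled ranks: 52→2, 94→1, 94→1
Rank sum = 2 + 1 + 1 = 4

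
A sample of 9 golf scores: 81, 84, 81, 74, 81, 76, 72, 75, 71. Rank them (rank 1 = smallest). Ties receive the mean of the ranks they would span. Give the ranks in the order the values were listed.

Sorted (ascending): 71, 72, 74, 75, 76, 81, 81, 81, 84
The 3 values of 81 occupy positions 6–8 → average rank 7.

7, 9, 7, 3, 7, 5, 2, 4, 1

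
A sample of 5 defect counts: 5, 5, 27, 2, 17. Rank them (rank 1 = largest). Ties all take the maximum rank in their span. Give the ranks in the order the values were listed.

Sorted (descending): 27, 17, 5, 5, 2
The 2 values of 5 occupy positions 3–4 → each gets rank 4.

4, 4, 1, 5, 2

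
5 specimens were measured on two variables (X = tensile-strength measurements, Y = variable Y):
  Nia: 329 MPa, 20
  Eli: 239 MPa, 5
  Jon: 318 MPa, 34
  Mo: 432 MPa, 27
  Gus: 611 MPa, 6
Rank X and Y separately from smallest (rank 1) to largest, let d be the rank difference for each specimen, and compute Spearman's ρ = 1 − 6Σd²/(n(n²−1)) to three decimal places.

Ranks of variable 1: 3, 1, 2, 4, 5
Ranks of variable 2: 3, 1, 5, 4, 2
d = r₁ − r₂: 0, 0, -3, 0, 3
d²: 0, 0, 9, 0, 9; Σd² = 18
ρ = 1 − 6·18/(5·24) = 1 − 108/120 = 0.100

0.100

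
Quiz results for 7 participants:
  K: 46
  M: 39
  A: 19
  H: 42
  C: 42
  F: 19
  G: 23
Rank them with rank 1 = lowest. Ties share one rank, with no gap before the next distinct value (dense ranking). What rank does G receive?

2

Sorted (ascending): 19, 19, 23, 39, 42, 42, 46
The 2 values of 19 share dense rank 1.
The 2 values of 42 share dense rank 4.
Remaining distinct values take the next consecutive integers.
G has value 23 → rank 2.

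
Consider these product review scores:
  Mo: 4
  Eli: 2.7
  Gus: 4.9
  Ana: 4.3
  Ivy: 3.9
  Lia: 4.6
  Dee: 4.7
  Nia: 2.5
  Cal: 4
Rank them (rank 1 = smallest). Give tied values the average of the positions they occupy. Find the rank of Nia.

1

Sorted (ascending): 2.5, 2.7, 3.9, 4, 4, 4.3, 4.6, 4.7, 4.9
The 2 values of 4 occupy positions 4–5 → average rank (4+5)/2 = 4.5.
Nia has value 2.5 → rank 1.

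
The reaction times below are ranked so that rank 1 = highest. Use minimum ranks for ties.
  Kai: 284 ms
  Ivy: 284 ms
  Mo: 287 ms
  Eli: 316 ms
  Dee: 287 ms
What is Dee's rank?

2

Sorted (descending): 316, 287, 287, 284, 284
The 2 values of 287 occupy positions 2–3 → each gets rank 2.
The 2 values of 284 occupy positions 4–5 → each gets rank 4.
Dee has value 287 ms → rank 2.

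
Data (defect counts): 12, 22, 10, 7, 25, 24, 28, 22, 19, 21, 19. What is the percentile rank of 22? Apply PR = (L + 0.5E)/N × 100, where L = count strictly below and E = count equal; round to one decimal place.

N = 11.
Strictly below 22: 6. Equal to 22: 2.
PR = (6 + 0.5·2)/11 × 100 = 63.6

63.6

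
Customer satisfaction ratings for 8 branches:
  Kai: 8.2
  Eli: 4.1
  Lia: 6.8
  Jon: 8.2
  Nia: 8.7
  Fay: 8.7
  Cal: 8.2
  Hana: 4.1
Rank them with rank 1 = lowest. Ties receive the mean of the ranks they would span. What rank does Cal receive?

5

Sorted (ascending): 4.1, 4.1, 6.8, 8.2, 8.2, 8.2, 8.7, 8.7
The 2 values of 4.1 occupy positions 1–2 → average rank (1+2)/2 = 1.5.
The 3 values of 8.2 occupy positions 4–6 → average rank 5.
The 2 values of 8.7 occupy positions 7–8 → average rank (7+8)/2 = 7.5.
Cal has value 8.2 → rank 5.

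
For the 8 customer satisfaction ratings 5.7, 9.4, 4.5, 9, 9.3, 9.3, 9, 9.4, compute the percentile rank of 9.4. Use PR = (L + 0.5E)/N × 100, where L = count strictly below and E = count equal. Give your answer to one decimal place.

N = 8.
Strictly below 9.4: 6. Equal to 9.4: 2.
PR = (6 + 0.5·2)/8 × 100 = 87.5

87.5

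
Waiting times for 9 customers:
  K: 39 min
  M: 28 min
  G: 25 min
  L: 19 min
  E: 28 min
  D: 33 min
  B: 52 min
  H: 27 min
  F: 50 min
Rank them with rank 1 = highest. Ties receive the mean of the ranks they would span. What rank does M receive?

Sorted (descending): 52, 50, 39, 33, 28, 28, 27, 25, 19
The 2 values of 28 occupy positions 5–6 → average rank (5+6)/2 = 5.5.
M has value 28 min → rank 5.5.

5.5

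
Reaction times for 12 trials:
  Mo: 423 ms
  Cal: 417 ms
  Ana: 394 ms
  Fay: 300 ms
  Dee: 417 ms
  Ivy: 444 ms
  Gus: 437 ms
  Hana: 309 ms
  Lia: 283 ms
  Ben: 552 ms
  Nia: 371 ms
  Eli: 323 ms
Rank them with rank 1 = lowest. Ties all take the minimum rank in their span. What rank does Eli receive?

4

Sorted (ascending): 283, 300, 309, 323, 371, 394, 417, 417, 423, 437, 444, 552
The 2 values of 417 occupy positions 7–8 → each gets rank 7.
Eli has value 323 ms → rank 4.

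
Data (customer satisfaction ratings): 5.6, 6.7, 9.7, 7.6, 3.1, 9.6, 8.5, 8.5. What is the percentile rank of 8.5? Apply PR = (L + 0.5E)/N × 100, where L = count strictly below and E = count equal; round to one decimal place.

62.5

N = 8.
Strictly below 8.5: 4. Equal to 8.5: 2.
PR = (4 + 0.5·2)/8 × 100 = 62.5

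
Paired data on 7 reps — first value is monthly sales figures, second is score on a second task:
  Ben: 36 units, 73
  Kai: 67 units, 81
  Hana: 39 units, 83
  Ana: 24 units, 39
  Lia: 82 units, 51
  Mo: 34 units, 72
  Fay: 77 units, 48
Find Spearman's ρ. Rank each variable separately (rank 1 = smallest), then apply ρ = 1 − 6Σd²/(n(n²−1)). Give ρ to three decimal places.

0.107

Ranks of variable 1: 3, 5, 4, 1, 7, 2, 6
Ranks of variable 2: 5, 6, 7, 1, 3, 4, 2
d = r₁ − r₂: -2, -1, -3, 0, 4, -2, 4
d²: 4, 1, 9, 0, 16, 4, 16; Σd² = 50
ρ = 1 − 6·50/(7·48) = 1 − 300/336 = 0.107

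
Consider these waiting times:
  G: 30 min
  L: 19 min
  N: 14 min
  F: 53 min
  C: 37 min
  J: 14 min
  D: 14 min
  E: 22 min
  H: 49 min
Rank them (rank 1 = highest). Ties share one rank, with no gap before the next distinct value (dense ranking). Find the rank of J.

Sorted (descending): 53, 49, 37, 30, 22, 19, 14, 14, 14
The 3 values of 14 share dense rank 7.
Remaining distinct values take the next consecutive integers.
J has value 14 min → rank 7.

7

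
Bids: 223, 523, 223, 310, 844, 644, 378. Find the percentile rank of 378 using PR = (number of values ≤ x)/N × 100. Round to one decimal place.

57.1

N = 7.
Strictly below 378: 3. Equal to 378: 1.
PR = 4/7 × 100 = 57.1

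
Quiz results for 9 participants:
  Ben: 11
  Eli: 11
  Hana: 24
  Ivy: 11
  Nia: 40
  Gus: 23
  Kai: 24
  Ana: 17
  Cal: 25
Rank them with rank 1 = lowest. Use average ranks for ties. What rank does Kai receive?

Sorted (ascending): 11, 11, 11, 17, 23, 24, 24, 25, 40
The 3 values of 11 occupy positions 1–3 → average rank 2.
The 2 values of 24 occupy positions 6–7 → average rank (6+7)/2 = 6.5.
Kai has value 24 → rank 6.5.

6.5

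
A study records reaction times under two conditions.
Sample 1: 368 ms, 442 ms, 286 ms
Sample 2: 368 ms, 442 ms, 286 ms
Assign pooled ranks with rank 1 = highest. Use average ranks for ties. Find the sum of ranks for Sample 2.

Sorted (descending): 442, 442, 368, 368, 286, 286
The 2 values of 442 occupy positions 1–2 → average rank (1+2)/2 = 1.5.
The 2 values of 368 occupy positions 3–4 → average rank (3+4)/2 = 3.5.
The 2 values of 286 occupy positions 5–6 → average rank (5+6)/2 = 5.5.
Sample 2 values → pooled ranks: 368→3.5, 442→1.5, 286→5.5
Rank sum = 3.5 + 1.5 + 5.5 = 10.5

10.5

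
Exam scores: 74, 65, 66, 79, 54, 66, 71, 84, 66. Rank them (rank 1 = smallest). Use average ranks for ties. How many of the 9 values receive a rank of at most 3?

Sorted (ascending): 54, 65, 66, 66, 66, 71, 74, 79, 84
The 3 values of 66 occupy positions 3–5 → average rank 4.
Ranks ≤ 3: {1, 2} → 2 values.

2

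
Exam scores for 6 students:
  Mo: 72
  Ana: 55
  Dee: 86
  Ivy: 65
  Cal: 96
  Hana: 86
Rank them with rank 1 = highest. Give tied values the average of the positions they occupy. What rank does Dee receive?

2.5

Sorted (descending): 96, 86, 86, 72, 65, 55
The 2 values of 86 occupy positions 2–3 → average rank (2+3)/2 = 2.5.
Dee has value 86 → rank 2.5.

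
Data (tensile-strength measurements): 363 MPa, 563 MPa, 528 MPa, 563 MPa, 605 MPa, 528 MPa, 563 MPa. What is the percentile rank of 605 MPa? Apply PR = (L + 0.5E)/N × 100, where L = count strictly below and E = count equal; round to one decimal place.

N = 7.
Strictly below 605: 6. Equal to 605: 1.
PR = (6 + 0.5·1)/7 × 100 = 92.9

92.9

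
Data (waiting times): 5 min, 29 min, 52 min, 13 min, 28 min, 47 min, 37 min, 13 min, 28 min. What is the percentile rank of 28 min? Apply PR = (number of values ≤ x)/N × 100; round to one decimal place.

N = 9.
Strictly below 28: 3. Equal to 28: 2.
PR = 5/9 × 100 = 55.6

55.6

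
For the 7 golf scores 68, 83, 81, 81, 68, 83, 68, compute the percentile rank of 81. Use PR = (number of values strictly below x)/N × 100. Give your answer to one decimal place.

N = 7.
Strictly below 81: 3. Equal to 81: 2.
PR = 3/7 × 100 = 42.9

42.9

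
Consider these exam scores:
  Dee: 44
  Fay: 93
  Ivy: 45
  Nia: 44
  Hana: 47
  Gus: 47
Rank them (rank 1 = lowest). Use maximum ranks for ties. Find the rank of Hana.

Sorted (ascending): 44, 44, 45, 47, 47, 93
The 2 values of 44 occupy positions 1–2 → each gets rank 2.
The 2 values of 47 occupy positions 4–5 → each gets rank 5.
Hana has value 47 → rank 5.

5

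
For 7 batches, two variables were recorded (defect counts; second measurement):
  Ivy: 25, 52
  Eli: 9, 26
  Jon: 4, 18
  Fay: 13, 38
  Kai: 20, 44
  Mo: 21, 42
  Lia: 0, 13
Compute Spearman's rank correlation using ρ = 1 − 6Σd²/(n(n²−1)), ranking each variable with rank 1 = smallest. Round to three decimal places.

0.964

Ranks of variable 1: 7, 3, 2, 4, 5, 6, 1
Ranks of variable 2: 7, 3, 2, 4, 6, 5, 1
d = r₁ − r₂: 0, 0, 0, 0, -1, 1, 0
d²: 0, 0, 0, 0, 1, 1, 0; Σd² = 2
ρ = 1 − 6·2/(7·48) = 1 − 12/336 = 0.964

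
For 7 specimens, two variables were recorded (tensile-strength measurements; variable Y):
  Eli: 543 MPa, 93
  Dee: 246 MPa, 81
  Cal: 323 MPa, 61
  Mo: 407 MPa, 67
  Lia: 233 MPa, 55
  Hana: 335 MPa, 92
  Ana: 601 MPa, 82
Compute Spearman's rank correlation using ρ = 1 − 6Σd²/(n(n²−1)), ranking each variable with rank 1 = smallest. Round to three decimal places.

Ranks of variable 1: 6, 2, 3, 5, 1, 4, 7
Ranks of variable 2: 7, 4, 2, 3, 1, 6, 5
d = r₁ − r₂: -1, -2, 1, 2, 0, -2, 2
d²: 1, 4, 1, 4, 0, 4, 4; Σd² = 18
ρ = 1 − 6·18/(7·48) = 1 − 108/336 = 0.679

0.679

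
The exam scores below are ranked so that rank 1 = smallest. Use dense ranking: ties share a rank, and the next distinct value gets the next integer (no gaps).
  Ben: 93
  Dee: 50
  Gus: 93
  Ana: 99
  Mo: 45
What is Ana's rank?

Sorted (ascending): 45, 50, 93, 93, 99
The 2 values of 93 share dense rank 3.
Remaining distinct values take the next consecutive integers.
Ana has value 99 → rank 4.

4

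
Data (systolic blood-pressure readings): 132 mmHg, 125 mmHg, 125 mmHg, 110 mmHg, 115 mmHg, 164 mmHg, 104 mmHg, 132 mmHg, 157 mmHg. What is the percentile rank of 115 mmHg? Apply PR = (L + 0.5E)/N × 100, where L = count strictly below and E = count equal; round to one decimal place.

N = 9.
Strictly below 115: 2. Equal to 115: 1.
PR = (2 + 0.5·1)/9 × 100 = 27.8

27.8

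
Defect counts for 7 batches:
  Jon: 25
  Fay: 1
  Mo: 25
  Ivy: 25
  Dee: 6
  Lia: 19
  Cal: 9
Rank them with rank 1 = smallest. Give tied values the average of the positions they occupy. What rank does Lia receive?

Sorted (ascending): 1, 6, 9, 19, 25, 25, 25
The 3 values of 25 occupy positions 5–7 → average rank 6.
Lia has value 19 → rank 4.

4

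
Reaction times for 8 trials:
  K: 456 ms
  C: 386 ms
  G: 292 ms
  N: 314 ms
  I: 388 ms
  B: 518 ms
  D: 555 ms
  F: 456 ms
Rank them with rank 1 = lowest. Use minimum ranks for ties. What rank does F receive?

5

Sorted (ascending): 292, 314, 386, 388, 456, 456, 518, 555
The 2 values of 456 occupy positions 5–6 → each gets rank 5.
F has value 456 ms → rank 5.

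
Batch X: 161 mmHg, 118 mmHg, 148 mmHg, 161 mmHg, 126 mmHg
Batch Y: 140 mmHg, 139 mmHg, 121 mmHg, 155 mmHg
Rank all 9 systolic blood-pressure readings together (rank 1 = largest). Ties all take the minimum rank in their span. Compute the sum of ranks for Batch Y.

Sorted (descending): 161, 161, 155, 148, 140, 139, 126, 121, 118
The 2 values of 161 occupy positions 1–2 → each gets rank 1.
Batch Y values → pooled ranks: 140→5, 139→6, 121→8, 155→3
Rank sum = 5 + 6 + 8 + 3 = 22

22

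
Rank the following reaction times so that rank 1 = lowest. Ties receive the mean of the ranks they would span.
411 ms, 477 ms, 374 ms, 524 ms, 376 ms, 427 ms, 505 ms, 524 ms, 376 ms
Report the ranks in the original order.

Sorted (ascending): 374, 376, 376, 411, 427, 477, 505, 524, 524
The 2 values of 376 occupy positions 2–3 → average rank (2+3)/2 = 2.5.
The 2 values of 524 occupy positions 8–9 → average rank (8+9)/2 = 8.5.

4, 6, 1, 8.5, 2.5, 5, 7, 8.5, 2.5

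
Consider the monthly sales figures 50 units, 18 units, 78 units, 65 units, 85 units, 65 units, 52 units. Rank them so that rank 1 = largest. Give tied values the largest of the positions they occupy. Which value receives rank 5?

52

Sorted (descending): 85, 78, 65, 65, 52, 50, 18
The 2 values of 65 occupy positions 3–4 → each gets rank 4.
Rank 5 → value 52.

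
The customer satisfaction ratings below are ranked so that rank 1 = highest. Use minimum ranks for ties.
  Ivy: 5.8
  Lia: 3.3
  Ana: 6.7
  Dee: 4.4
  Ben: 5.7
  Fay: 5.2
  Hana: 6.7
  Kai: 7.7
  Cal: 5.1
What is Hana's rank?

Sorted (descending): 7.7, 6.7, 6.7, 5.8, 5.7, 5.2, 5.1, 4.4, 3.3
The 2 values of 6.7 occupy positions 2–3 → each gets rank 2.
Hana has value 6.7 → rank 2.

2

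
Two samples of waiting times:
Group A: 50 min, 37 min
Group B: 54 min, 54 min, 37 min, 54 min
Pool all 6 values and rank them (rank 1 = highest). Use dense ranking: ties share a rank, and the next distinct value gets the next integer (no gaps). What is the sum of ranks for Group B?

6

Sorted (descending): 54, 54, 54, 50, 37, 37
The 3 values of 54 share dense rank 1.
The 2 values of 37 share dense rank 3.
Remaining distinct values take the next consecutive integers.
Group B values → pooled ranks: 54→1, 54→1, 37→3, 54→1
Rank sum = 1 + 1 + 3 + 1 = 6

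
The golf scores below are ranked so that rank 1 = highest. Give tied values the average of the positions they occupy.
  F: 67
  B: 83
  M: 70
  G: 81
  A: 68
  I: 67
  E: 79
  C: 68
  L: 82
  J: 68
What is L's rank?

Sorted (descending): 83, 82, 81, 79, 70, 68, 68, 68, 67, 67
The 3 values of 68 occupy positions 6–8 → average rank 7.
The 2 values of 67 occupy positions 9–10 → average rank (9+10)/2 = 9.5.
L has value 82 → rank 2.

2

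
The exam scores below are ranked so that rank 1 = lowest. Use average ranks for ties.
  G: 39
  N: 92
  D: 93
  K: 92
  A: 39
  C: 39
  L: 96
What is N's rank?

4.5

Sorted (ascending): 39, 39, 39, 92, 92, 93, 96
The 3 values of 39 occupy positions 1–3 → average rank 2.
The 2 values of 92 occupy positions 4–5 → average rank (4+5)/2 = 4.5.
N has value 92 → rank 4.5.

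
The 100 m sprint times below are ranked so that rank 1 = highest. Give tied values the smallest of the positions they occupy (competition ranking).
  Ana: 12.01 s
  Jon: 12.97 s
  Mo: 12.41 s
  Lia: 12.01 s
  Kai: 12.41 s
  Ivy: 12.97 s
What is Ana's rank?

5

Sorted (descending): 12.97, 12.97, 12.41, 12.41, 12.01, 12.01
The 2 values of 12.97 occupy positions 1–2 → each gets rank 1.
The 2 values of 12.41 occupy positions 3–4 → each gets rank 3.
The 2 values of 12.01 occupy positions 5–6 → each gets rank 5.
Ana has value 12.01 s → rank 5.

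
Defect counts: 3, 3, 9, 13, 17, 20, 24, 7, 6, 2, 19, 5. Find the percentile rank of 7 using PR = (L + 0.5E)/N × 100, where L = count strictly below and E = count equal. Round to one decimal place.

45.8

N = 12.
Strictly below 7: 5. Equal to 7: 1.
PR = (5 + 0.5·1)/12 × 100 = 45.8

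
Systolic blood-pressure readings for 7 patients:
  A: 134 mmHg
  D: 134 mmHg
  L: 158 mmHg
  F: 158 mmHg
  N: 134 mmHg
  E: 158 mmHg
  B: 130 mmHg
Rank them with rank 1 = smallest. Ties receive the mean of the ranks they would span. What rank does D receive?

Sorted (ascending): 130, 134, 134, 134, 158, 158, 158
The 3 values of 134 occupy positions 2–4 → average rank 3.
The 3 values of 158 occupy positions 5–7 → average rank 6.
D has value 134 mmHg → rank 3.

3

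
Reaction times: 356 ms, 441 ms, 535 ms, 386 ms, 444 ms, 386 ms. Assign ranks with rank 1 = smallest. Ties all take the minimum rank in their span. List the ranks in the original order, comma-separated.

1, 4, 6, 2, 5, 2

Sorted (ascending): 356, 386, 386, 441, 444, 535
The 2 values of 386 occupy positions 2–3 → each gets rank 2.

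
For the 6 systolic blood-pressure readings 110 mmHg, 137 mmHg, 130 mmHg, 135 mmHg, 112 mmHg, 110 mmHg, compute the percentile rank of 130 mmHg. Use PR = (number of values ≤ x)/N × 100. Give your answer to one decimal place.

66.7

N = 6.
Strictly below 130: 3. Equal to 130: 1.
PR = 4/6 × 100 = 66.7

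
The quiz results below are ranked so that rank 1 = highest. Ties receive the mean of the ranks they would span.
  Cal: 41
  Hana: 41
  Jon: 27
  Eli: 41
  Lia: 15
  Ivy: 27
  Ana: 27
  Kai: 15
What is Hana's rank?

Sorted (descending): 41, 41, 41, 27, 27, 27, 15, 15
The 3 values of 41 occupy positions 1–3 → average rank 2.
The 3 values of 27 occupy positions 4–6 → average rank 5.
The 2 values of 15 occupy positions 7–8 → average rank (7+8)/2 = 7.5.
Hana has value 41 → rank 2.

2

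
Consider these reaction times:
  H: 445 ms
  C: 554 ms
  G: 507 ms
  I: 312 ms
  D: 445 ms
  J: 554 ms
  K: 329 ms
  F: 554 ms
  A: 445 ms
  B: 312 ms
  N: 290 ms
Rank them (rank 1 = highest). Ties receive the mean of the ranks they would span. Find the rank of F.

2

Sorted (descending): 554, 554, 554, 507, 445, 445, 445, 329, 312, 312, 290
The 3 values of 554 occupy positions 1–3 → average rank 2.
The 3 values of 445 occupy positions 5–7 → average rank 6.
The 2 values of 312 occupy positions 9–10 → average rank (9+10)/2 = 9.5.
F has value 554 ms → rank 2.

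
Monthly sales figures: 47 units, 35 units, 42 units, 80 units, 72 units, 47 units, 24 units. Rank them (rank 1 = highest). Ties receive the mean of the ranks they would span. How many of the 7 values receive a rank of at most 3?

2

Sorted (descending): 80, 72, 47, 47, 42, 35, 24
The 2 values of 47 occupy positions 3–4 → average rank (3+4)/2 = 3.5.
Ranks ≤ 3: {1, 2} → 2 values.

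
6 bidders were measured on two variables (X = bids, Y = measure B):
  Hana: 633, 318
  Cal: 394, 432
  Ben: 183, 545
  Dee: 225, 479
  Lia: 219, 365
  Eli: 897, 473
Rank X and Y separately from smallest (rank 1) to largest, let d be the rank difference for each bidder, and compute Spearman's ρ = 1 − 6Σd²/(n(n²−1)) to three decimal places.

Ranks of variable 1: 5, 4, 1, 3, 2, 6
Ranks of variable 2: 1, 3, 6, 5, 2, 4
d = r₁ − r₂: 4, 1, -5, -2, 0, 2
d²: 16, 1, 25, 4, 0, 4; Σd² = 50
ρ = 1 − 6·50/(6·35) = 1 − 300/210 = -0.429

-0.429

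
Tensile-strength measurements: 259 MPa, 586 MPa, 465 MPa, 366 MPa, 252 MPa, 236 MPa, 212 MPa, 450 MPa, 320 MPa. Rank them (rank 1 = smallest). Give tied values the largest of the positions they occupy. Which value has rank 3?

Sorted (ascending): 212, 236, 252, 259, 320, 366, 450, 465, 586
No ties — each value takes its position as its rank.
Rank 3 → value 252.

252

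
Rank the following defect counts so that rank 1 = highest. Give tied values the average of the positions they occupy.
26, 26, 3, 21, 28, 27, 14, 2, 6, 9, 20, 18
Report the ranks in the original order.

3.5, 3.5, 11, 5, 1, 2, 8, 12, 10, 9, 6, 7

Sorted (descending): 28, 27, 26, 26, 21, 20, 18, 14, 9, 6, 3, 2
The 2 values of 26 occupy positions 3–4 → average rank (3+4)/2 = 3.5.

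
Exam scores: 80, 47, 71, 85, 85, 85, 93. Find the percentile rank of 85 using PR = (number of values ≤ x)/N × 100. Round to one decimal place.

85.7

N = 7.
Strictly below 85: 3. Equal to 85: 3.
PR = 6/7 × 100 = 85.7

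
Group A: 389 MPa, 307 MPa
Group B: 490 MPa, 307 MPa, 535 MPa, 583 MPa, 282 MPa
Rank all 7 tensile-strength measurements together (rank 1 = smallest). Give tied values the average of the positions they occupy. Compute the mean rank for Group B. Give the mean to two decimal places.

4.30

Sorted (ascending): 282, 307, 307, 389, 490, 535, 583
The 2 values of 307 occupy positions 2–3 → average rank (2+3)/2 = 2.5.
Group B values → pooled ranks: 490→5, 307→2.5, 535→6, 583→7, 282→1
Mean rank = (5 + 2.5 + 6 + 7 + 1) / 5 = 4.30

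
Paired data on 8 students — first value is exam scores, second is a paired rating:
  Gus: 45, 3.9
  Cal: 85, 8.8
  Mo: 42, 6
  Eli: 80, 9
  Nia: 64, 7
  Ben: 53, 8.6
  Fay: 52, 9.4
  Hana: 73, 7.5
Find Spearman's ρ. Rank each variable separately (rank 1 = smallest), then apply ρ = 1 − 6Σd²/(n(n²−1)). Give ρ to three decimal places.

0.524

Ranks of variable 1: 2, 8, 1, 7, 5, 4, 3, 6
Ranks of variable 2: 1, 6, 2, 7, 3, 5, 8, 4
d = r₁ − r₂: 1, 2, -1, 0, 2, -1, -5, 2
d²: 1, 4, 1, 0, 4, 1, 25, 4; Σd² = 40
ρ = 1 − 6·40/(8·63) = 1 − 240/504 = 0.524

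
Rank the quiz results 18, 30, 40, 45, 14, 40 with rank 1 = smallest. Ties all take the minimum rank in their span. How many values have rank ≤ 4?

Sorted (ascending): 14, 18, 30, 40, 40, 45
The 2 values of 40 occupy positions 4–5 → each gets rank 4.
Ranks ≤ 4: {1, 2, 3, 4, 4} → 5 values.

5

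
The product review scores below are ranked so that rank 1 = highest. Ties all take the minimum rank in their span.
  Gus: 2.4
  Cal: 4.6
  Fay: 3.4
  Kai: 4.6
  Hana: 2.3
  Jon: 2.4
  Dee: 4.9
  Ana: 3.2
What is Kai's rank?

2

Sorted (descending): 4.9, 4.6, 4.6, 3.4, 3.2, 2.4, 2.4, 2.3
The 2 values of 4.6 occupy positions 2–3 → each gets rank 2.
The 2 values of 2.4 occupy positions 6–7 → each gets rank 6.
Kai has value 4.6 → rank 2.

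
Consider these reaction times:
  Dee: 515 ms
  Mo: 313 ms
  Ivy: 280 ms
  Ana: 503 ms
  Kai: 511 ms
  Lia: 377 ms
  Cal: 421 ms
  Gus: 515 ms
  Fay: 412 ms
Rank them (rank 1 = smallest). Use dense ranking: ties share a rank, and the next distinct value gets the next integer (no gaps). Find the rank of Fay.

Sorted (ascending): 280, 313, 377, 412, 421, 503, 511, 515, 515
The 2 values of 515 share dense rank 8.
Remaining distinct values take the next consecutive integers.
Fay has value 412 ms → rank 4.

4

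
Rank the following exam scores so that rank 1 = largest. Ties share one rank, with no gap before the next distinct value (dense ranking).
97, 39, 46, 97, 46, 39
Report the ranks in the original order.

1, 3, 2, 1, 2, 3

Sorted (descending): 97, 97, 46, 46, 39, 39
The 2 values of 97 share dense rank 1.
The 2 values of 46 share dense rank 2.
The 2 values of 39 share dense rank 3.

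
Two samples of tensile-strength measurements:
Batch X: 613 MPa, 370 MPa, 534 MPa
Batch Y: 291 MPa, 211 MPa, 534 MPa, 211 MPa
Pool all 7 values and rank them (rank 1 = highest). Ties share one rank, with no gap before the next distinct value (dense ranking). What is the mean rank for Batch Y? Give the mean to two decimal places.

Sorted (descending): 613, 534, 534, 370, 291, 211, 211
The 2 values of 534 share dense rank 2.
The 2 values of 211 share dense rank 5.
Remaining distinct values take the next consecutive integers.
Batch Y values → pooled ranks: 291→4, 211→5, 534→2, 211→5
Mean rank = (4 + 5 + 2 + 5) / 4 = 4.00

4.00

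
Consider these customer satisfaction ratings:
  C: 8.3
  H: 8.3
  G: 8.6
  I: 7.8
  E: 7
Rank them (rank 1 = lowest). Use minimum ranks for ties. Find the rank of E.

Sorted (ascending): 7, 7.8, 8.3, 8.3, 8.6
The 2 values of 8.3 occupy positions 3–4 → each gets rank 3.
E has value 7 → rank 1.

1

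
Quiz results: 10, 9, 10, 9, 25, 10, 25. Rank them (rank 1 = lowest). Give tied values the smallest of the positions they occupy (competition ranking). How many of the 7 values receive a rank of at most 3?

Sorted (ascending): 9, 9, 10, 10, 10, 25, 25
The 2 values of 9 occupy positions 1–2 → each gets rank 1.
The 3 values of 10 occupy positions 3–5 → each gets rank 3.
The 2 values of 25 occupy positions 6–7 → each gets rank 6.
Ranks ≤ 3: {1, 1, 3, 3, 3} → 5 values.

5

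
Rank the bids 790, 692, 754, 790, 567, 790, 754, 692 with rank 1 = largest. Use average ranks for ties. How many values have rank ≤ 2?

Sorted (descending): 790, 790, 790, 754, 754, 692, 692, 567
The 3 values of 790 occupy positions 1–3 → average rank 2.
The 2 values of 754 occupy positions 4–5 → average rank (4+5)/2 = 4.5.
The 2 values of 692 occupy positions 6–7 → average rank (6+7)/2 = 6.5.
Ranks ≤ 2: {2, 2, 2} → 3 values.

3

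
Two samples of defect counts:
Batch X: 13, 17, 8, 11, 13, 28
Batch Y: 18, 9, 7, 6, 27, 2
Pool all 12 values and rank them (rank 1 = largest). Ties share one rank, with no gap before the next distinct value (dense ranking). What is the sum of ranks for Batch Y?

42

Sorted (descending): 28, 27, 18, 17, 13, 13, 11, 9, 8, 7, 6, 2
The 2 values of 13 share dense rank 5.
Remaining distinct values take the next consecutive integers.
Batch Y values → pooled ranks: 18→3, 9→7, 7→9, 6→10, 27→2, 2→11
Rank sum = 3 + 7 + 9 + 10 + 2 + 11 = 42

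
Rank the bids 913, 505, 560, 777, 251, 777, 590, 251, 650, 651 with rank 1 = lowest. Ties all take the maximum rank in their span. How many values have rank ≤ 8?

Sorted (ascending): 251, 251, 505, 560, 590, 650, 651, 777, 777, 913
The 2 values of 251 occupy positions 1–2 → each gets rank 2.
The 2 values of 777 occupy positions 8–9 → each gets rank 9.
Ranks ≤ 8: {2, 2, 3, 4, 5, 6, 7} → 7 values.

7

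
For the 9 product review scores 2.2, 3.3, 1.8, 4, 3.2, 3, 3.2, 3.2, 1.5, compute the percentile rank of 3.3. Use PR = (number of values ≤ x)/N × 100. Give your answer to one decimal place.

88.9

N = 9.
Strictly below 3.3: 7. Equal to 3.3: 1.
PR = 8/9 × 100 = 88.9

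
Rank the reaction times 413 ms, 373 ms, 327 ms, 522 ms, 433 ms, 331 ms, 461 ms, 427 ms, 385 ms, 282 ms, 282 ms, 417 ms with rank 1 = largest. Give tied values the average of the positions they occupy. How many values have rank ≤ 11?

10

Sorted (descending): 522, 461, 433, 427, 417, 413, 385, 373, 331, 327, 282, 282
The 2 values of 282 occupy positions 11–12 → average rank (11+12)/2 = 11.5.
Ranks ≤ 11: {1, 2, 3, 4, 5, 6, 7, 8, 9, 10} → 10 values.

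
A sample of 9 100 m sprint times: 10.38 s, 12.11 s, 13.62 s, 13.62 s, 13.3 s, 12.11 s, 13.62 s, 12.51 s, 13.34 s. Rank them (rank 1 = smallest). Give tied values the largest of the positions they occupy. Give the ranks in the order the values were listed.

Sorted (ascending): 10.38, 12.11, 12.11, 12.51, 13.3, 13.34, 13.62, 13.62, 13.62
The 2 values of 12.11 occupy positions 2–3 → each gets rank 3.
The 3 values of 13.62 occupy positions 7–9 → each gets rank 9.

1, 3, 9, 9, 5, 3, 9, 4, 6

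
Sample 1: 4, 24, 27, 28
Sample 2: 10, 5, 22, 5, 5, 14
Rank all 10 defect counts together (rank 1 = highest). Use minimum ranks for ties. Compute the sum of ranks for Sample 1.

Sorted (descending): 28, 27, 24, 22, 14, 10, 5, 5, 5, 4
The 3 values of 5 occupy positions 7–9 → each gets rank 7.
Sample 1 values → pooled ranks: 4→10, 24→3, 27→2, 28→1
Rank sum = 10 + 3 + 2 + 1 = 16

16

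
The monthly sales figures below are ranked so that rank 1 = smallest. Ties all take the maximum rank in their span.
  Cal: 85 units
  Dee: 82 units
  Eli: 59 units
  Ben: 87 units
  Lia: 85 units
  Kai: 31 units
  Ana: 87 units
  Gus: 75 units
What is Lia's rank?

6

Sorted (ascending): 31, 59, 75, 82, 85, 85, 87, 87
The 2 values of 85 occupy positions 5–6 → each gets rank 6.
The 2 values of 87 occupy positions 7–8 → each gets rank 8.
Lia has value 85 units → rank 6.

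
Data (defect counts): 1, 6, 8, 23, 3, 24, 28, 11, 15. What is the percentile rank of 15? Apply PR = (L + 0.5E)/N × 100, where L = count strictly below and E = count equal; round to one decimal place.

N = 9.
Strictly below 15: 5. Equal to 15: 1.
PR = (5 + 0.5·1)/9 × 100 = 61.1

61.1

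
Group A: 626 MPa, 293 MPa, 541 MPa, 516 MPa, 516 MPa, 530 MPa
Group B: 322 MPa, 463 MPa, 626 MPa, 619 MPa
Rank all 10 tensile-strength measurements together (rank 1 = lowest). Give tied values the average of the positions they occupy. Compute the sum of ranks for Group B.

22.5

Sorted (ascending): 293, 322, 463, 516, 516, 530, 541, 619, 626, 626
The 2 values of 516 occupy positions 4–5 → average rank (4+5)/2 = 4.5.
The 2 values of 626 occupy positions 9–10 → average rank (9+10)/2 = 9.5.
Group B values → pooled ranks: 322→2, 463→3, 626→9.5, 619→8
Rank sum = 2 + 3 + 9.5 + 8 = 22.5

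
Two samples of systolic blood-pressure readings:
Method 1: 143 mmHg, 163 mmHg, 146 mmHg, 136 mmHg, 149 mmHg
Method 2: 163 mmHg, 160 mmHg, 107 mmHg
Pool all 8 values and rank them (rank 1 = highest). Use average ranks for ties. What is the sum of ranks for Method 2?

Sorted (descending): 163, 163, 160, 149, 146, 143, 136, 107
The 2 values of 163 occupy positions 1–2 → average rank (1+2)/2 = 1.5.
Method 2 values → pooled ranks: 163→1.5, 160→3, 107→8
Rank sum = 1.5 + 3 + 8 = 12.5

12.5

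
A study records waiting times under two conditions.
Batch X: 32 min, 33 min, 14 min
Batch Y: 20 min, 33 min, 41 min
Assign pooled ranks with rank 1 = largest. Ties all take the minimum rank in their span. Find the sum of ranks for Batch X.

Sorted (descending): 41, 33, 33, 32, 20, 14
The 2 values of 33 occupy positions 2–3 → each gets rank 2.
Batch X values → pooled ranks: 32→4, 33→2, 14→6
Rank sum = 4 + 2 + 6 = 12

12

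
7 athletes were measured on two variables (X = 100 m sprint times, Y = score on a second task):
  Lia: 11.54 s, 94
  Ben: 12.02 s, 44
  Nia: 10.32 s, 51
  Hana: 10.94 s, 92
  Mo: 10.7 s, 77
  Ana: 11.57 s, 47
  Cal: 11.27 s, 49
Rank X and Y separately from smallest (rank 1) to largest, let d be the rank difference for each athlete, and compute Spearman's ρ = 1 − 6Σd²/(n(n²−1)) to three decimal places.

Ranks of variable 1: 5, 7, 1, 3, 2, 6, 4
Ranks of variable 2: 7, 1, 4, 6, 5, 2, 3
d = r₁ − r₂: -2, 6, -3, -3, -3, 4, 1
d²: 4, 36, 9, 9, 9, 16, 1; Σd² = 84
ρ = 1 − 6·84/(7·48) = 1 − 504/336 = -0.500

-0.500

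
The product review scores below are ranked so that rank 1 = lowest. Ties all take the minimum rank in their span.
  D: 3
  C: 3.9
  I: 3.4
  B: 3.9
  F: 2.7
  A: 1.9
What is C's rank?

Sorted (ascending): 1.9, 2.7, 3, 3.4, 3.9, 3.9
The 2 values of 3.9 occupy positions 5–6 → each gets rank 5.
C has value 3.9 → rank 5.

5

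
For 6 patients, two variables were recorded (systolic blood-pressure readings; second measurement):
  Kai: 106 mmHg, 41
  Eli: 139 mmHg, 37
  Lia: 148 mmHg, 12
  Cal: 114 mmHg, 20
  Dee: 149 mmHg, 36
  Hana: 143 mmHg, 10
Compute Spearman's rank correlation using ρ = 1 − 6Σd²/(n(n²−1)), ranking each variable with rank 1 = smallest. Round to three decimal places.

Ranks of variable 1: 1, 3, 5, 2, 6, 4
Ranks of variable 2: 6, 5, 2, 3, 4, 1
d = r₁ − r₂: -5, -2, 3, -1, 2, 3
d²: 25, 4, 9, 1, 4, 9; Σd² = 52
ρ = 1 − 6·52/(6·35) = 1 − 312/210 = -0.486

-0.486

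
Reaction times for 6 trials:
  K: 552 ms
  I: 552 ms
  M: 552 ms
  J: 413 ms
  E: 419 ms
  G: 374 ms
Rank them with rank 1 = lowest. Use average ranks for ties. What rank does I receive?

Sorted (ascending): 374, 413, 419, 552, 552, 552
The 3 values of 552 occupy positions 4–6 → average rank 5.
I has value 552 ms → rank 5.

5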